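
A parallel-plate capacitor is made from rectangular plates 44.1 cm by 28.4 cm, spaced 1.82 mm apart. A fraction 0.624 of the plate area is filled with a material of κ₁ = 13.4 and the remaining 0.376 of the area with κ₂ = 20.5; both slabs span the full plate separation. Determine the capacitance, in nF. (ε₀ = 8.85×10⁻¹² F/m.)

A = 44.1 × 28.4 cm² = 0.125 m².
Side-by-side slabs ⇒ two capacitors in parallel, each spanning the full gap.
C₁ = κ₁ε₀A₁/d = 13.4 × 8.85×10⁻¹² × 7.82×10⁻² / 1.82×10⁻³ = 5.09×10⁻⁹ F.
C₂ = κ₂ε₀A₂/d = 20.5 × 8.85×10⁻¹² × 4.71×10⁻² / 1.82×10⁻³ = 4.69×10⁻⁹ F.
C = C₁ + C₂ = 9.79×10⁻⁹ F.

9.79 nF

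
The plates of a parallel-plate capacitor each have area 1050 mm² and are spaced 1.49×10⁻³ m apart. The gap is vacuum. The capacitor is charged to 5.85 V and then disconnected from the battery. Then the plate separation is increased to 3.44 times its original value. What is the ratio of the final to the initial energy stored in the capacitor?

3.44

Isolated ⇒ Q is held fixed.
C₂ = 0.291 C₁ and U = Q²/(2C), so U₂/U₁ = C₁/C₂ = 3.44.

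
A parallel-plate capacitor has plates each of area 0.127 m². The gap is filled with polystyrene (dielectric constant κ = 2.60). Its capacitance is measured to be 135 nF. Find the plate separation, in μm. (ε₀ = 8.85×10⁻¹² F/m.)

21.6 μm

d = κε₀A/C = 2.60 × 8.85×10⁻¹² × 0.127 / 1.35×10⁻⁷ = 2.16×10⁻⁵ m.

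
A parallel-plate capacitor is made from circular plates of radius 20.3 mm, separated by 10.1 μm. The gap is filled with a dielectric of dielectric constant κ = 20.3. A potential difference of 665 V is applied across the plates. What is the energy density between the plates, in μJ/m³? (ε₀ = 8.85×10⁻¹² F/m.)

3.89×10¹¹ μJ/m³

E = V/d = 665 / 1.01×10⁻⁵ = 6.58×10⁷ V/m.
u = ½κε₀E² = ½ × 20.3 × 8.85×10⁻¹² × (6.58×10⁷)² = 3.89×10⁵ J/m³.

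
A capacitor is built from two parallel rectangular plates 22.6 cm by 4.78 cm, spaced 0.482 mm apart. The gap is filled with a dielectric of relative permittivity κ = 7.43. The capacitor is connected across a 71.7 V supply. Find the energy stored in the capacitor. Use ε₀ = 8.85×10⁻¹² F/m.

3.79 μJ

A = 22.6 × 4.78 cm² = 1.08×10⁻² m².
C = κε₀A/d = 7.43 × 8.85×10⁻¹² × 1.08×10⁻² / 4.82×10⁻⁴ = 1.47×10⁻⁹ F.
U = ½CV² = ½ × 1.47×10⁻⁹ × (71.7)² = 3.79×10⁻⁶ J.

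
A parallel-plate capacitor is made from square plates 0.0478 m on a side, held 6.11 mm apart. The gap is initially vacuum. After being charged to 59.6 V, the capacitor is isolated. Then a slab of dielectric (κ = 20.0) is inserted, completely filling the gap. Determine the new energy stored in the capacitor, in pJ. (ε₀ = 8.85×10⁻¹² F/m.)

A = (0.0478 m)² = 2.28×10⁻³ m².
Initially C₁ = ε₀A/d = 8.85×10⁻¹² × 2.28×10⁻³ / 6.11×10⁻³ = 3.31×10⁻¹² F.
U₁ = 5.88×10⁻⁹ J.
Isolated ⇒ Q is held fixed. C₂ = 20.0 C₁ and U = Q²/(2C), so U₂/U₁ = C₁/C₂ = 0.0500.
U₂ = 0.0500 × 5.88×10⁻⁹ = 2.94×10⁻¹⁰ J.

294 pJ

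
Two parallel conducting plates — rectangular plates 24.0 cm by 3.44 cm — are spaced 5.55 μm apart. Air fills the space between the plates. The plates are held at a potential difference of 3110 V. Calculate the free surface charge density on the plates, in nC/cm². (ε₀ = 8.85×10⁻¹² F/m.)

σ ≈ 496 nC/cm²

A = 24.0 × 3.44 cm² = 8.26×10⁻³ m².
C = ε₀A/d = 8.85×10⁻¹² × 8.26×10⁻³ / 5.55×10⁻⁶ = 1.32×10⁻⁸ F.
σ = Q/A = CV/A = 1.32×10⁻⁸ × 3110 / 8.26×10⁻³ = 4.96×10⁻³ C/m².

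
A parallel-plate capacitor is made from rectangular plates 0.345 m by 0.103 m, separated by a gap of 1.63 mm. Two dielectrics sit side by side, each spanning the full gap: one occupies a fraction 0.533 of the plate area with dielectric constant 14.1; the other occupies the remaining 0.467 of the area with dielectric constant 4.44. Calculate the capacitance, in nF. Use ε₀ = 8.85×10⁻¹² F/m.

A = 0.345 × 0.103 m² = 3.55×10⁻² m².
Side-by-side slabs ⇒ two capacitors in parallel, each spanning the full gap.
C₁ = κ₁ε₀A₁/d = 14.1 × 8.85×10⁻¹² × 1.89×10⁻² / 1.63×10⁻³ = 1.45×10⁻⁹ F.
C₂ = κ₂ε₀A₂/d = 4.44 × 8.85×10⁻¹² × 1.66×10⁻² / 1.63×10⁻³ = 4.00×10⁻¹⁰ F.
C = C₁ + C₂ = 1.85×10⁻⁹ F.

C ≈ 1.85 nF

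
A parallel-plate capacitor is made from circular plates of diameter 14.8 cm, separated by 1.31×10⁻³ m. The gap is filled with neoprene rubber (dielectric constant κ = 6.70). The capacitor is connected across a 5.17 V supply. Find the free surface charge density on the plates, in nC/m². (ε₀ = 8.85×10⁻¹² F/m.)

σ ≈ 234 nC/m²

A = π(14.8/2 cm)² = 1.72×10⁻² m².
C = κε₀A/d = 6.70 × 8.85×10⁻¹² × 1.72×10⁻² / 1.31×10⁻³ = 7.79×10⁻¹⁰ F.
σ = Q/A = CV/A = 7.79×10⁻¹⁰ × 5.17 / 1.72×10⁻² = 2.34×10⁻⁷ C/m².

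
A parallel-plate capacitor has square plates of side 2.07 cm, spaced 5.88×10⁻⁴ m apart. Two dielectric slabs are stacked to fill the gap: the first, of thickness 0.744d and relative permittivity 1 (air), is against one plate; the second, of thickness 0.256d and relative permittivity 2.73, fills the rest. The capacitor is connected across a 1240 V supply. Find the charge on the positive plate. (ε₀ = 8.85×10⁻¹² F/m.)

9.55 nC

A = (2.07 cm)² = 4.28×10⁻⁴ m².
Stacked slabs ⇒ two capacitors in series, each with the full plate area.
C₁ = κ₁ε₀A/d₁ = 1.00 × 8.85×10⁻¹² × 4.28×10⁻⁴ / 4.37×10⁻⁴ = 8.67×10⁻¹² F.
C₂ = κ₂ε₀A/d₂ = 2.73 × 8.85×10⁻¹² × 4.28×10⁻⁴ / 1.51×10⁻⁴ = 6.88×10⁻¹¹ F.
C = (1/C₁ + 1/C₂)⁻¹ = 7.70×10⁻¹² F.
Q = CV = 7.70×10⁻¹² × 1240 = 9.55×10⁻⁹ C.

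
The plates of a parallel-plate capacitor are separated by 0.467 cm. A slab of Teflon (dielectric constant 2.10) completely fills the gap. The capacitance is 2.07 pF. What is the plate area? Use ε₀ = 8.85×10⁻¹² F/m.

A ≈ 5.20 cm²

A = Cd/(κε₀) = 2.07×10⁻¹² × 4.67×10⁻³ / (2.10 × 8.85×10⁻¹²) = 5.20×10⁻⁴ m².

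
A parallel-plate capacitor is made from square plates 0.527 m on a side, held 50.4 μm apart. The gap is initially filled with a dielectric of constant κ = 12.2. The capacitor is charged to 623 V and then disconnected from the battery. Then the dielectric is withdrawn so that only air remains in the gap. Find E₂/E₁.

Isolated ⇒ Q is held fixed.
V₂ = Q/C₂ = V₁/0.0820; E = V/d, so E₂/E₁ = (V₂/V₁)(d₁/d₂) = 12.2.

12.2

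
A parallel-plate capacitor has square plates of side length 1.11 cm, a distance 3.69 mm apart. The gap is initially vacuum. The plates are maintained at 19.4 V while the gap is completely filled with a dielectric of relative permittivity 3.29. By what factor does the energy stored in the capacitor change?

3.29

Battery connected ⇒ V is held fixed.
C₂ = 3.29 C₁ and U = ½CV², so U₂/U₁ = C₂/C₁ = 3.29.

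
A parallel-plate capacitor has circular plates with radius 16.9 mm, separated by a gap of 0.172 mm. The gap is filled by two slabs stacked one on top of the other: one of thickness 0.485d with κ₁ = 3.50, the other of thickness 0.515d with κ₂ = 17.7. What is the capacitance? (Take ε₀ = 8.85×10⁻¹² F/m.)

275 pF

A = π(16.9 mm)² = 8.97×10⁻⁴ m².
Stacked slabs ⇒ two capacitors in series, each with the full plate area.
C₁ = κ₁ε₀A/d₁ = 3.50 × 8.85×10⁻¹² × 8.97×10⁻⁴ / 8.34×10⁻⁵ = 3.33×10⁻¹⁰ F.
C₂ = κ₂ε₀A/d₂ = 17.7 × 8.85×10⁻¹² × 8.97×10⁻⁴ / 8.86×10⁻⁵ = 1.59×10⁻⁹ F.
C = (1/C₁ + 1/C₂)⁻¹ = 2.75×10⁻¹⁰ F.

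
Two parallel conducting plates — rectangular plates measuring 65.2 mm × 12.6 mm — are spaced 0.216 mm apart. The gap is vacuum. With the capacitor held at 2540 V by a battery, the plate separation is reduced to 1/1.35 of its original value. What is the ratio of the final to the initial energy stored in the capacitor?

Battery connected ⇒ V is held fixed.
C₂ = 1.35 C₁ and U = ½CV², so U₂/U₁ = C₂/C₁ = 1.35.

U₂/U₁ ≈ 1.35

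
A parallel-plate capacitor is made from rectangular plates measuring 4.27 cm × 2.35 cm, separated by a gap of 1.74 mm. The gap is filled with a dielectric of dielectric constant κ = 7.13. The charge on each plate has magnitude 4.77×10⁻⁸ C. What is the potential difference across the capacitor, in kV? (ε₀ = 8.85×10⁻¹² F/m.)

A = 4.27 × 2.35 cm² = 1.00×10⁻³ m².
C = κε₀A/d = 7.13 × 8.85×10⁻¹² × 1.00×10⁻³ / 1.74×10⁻³ = 3.64×10⁻¹¹ F.
V = Q/C = 4.77×10⁻⁸ / 3.64×10⁻¹¹ = 1.31×10³ V.

V ≈ 1.31 kV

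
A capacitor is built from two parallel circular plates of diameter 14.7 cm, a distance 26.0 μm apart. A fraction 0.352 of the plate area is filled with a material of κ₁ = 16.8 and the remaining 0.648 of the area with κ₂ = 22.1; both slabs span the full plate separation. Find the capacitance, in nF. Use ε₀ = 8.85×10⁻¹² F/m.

C ≈ 117 nF

A = π(14.7/2 cm)² = 1.70×10⁻² m².
Side-by-side slabs ⇒ two capacitors in parallel, each spanning the full gap.
C₁ = κ₁ε₀A₁/d = 16.8 × 8.85×10⁻¹² × 5.97×10⁻³ / 2.60×10⁻⁵ = 3.42×10⁻⁸ F.
C₂ = κ₂ε₀A₂/d = 22.1 × 8.85×10⁻¹² × 1.10×10⁻² / 2.60×10⁻⁵ = 8.27×10⁻⁸ F.
C = C₁ + C₂ = 1.17×10⁻⁷ F.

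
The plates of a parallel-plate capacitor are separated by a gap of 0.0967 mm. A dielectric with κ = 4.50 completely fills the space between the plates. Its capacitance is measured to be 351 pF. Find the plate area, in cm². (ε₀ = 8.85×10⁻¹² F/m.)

A ≈ 8.52 cm²

A = Cd/(κε₀) = 3.51×10⁻¹⁰ × 9.67×10⁻⁵ / (4.50 × 8.85×10⁻¹²) = 8.52×10⁻⁴ m².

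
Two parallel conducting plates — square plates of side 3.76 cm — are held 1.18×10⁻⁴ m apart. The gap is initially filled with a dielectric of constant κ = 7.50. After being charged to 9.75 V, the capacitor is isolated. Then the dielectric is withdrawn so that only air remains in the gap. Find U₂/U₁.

Isolated ⇒ Q is held fixed.
C₂ = 0.133 C₁ and U = Q²/(2C), so U₂/U₁ = C₁/C₂ = 7.50.

U₂/U₁ ≈ 7.50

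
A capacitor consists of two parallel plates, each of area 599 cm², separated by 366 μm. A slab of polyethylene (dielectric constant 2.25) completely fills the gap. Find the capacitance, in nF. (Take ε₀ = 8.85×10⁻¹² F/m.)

A = 599 cm² = 5.99×10⁻² m².
C = κε₀A/d = 2.25 × 8.85×10⁻¹² × 5.99×10⁻² / 3.66×10⁻⁴ = 3.26×10⁻⁹ F.

C ≈ 3.26 nF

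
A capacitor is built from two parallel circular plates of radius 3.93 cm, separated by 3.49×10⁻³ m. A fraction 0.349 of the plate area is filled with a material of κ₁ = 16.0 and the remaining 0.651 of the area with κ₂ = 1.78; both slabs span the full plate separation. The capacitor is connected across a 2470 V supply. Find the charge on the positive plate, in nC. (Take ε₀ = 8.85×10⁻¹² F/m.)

A = π(3.93 cm)² = 4.85×10⁻³ m².
Side-by-side slabs ⇒ two capacitors in parallel, each spanning the full gap.
C₁ = κ₁ε₀A₁/d = 16.0 × 8.85×10⁻¹² × 1.69×10⁻³ / 3.49×10⁻³ = 6.87×10⁻¹¹ F.
C₂ = κ₂ε₀A₂/d = 1.78 × 8.85×10⁻¹² × 3.16×10⁻³ / 3.49×10⁻³ = 1.43×10⁻¹¹ F.
C = C₁ + C₂ = 8.30×10⁻¹¹ F.
Q = CV = 8.30×10⁻¹¹ × 2470 = 2.05×10⁻⁷ C.

205 nC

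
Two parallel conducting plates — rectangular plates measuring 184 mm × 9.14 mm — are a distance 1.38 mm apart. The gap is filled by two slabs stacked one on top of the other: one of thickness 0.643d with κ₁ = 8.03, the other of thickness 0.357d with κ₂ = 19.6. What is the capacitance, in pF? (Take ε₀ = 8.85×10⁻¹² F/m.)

C ≈ 110 pF

A = 184 × 9.14 mm² = 1.68×10⁻³ m².
Stacked slabs ⇒ two capacitors in series, each with the full plate area.
C₁ = κ₁ε₀A/d₁ = 8.03 × 8.85×10⁻¹² × 1.68×10⁻³ / 8.87×10⁻⁴ = 1.35×10⁻¹⁰ F.
C₂ = κ₂ε₀A/d₂ = 19.6 × 8.85×10⁻¹² × 1.68×10⁻³ / 4.93×10⁻⁴ = 5.92×10⁻¹⁰ F.
C = (1/C₁ + 1/C₂)⁻¹ = 1.10×10⁻¹⁰ F.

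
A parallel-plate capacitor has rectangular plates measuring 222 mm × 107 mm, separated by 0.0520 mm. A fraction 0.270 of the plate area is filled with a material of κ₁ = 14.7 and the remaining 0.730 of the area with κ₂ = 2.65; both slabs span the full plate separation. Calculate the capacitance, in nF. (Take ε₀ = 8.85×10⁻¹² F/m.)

A = 222 × 107 mm² = 2.38×10⁻² m².
Side-by-side slabs ⇒ two capacitors in parallel, each spanning the full gap.
C₁ = κ₁ε₀A₁/d = 14.7 × 8.85×10⁻¹² × 6.41×10⁻³ / 5.20×10⁻⁵ = 1.60×10⁻⁸ F.
C₂ = κ₂ε₀A₂/d = 2.65 × 8.85×10⁻¹² × 1.73×10⁻² / 5.20×10⁻⁵ = 7.82×10⁻⁹ F.
C = C₁ + C₂ = 2.39×10⁻⁸ F.

23.9 nF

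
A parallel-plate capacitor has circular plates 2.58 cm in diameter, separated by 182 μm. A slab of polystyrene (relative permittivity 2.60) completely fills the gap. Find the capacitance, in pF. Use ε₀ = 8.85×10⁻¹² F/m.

A = π(2.58/2 cm)² = 5.23×10⁻⁴ m².
C = κε₀A/d = 2.60 × 8.85×10⁻¹² × 5.23×10⁻⁴ / 1.82×10⁻⁴ = 6.61×10⁻¹¹ F.

C ≈ 66.1 pF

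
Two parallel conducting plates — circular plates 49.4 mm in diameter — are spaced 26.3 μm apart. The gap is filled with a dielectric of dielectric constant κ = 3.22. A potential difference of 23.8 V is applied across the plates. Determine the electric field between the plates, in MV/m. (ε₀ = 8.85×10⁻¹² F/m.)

0.905 MV/m

E = V/d = 23.8 / 2.63×10⁻⁵ = 9.05×10⁵ V/m.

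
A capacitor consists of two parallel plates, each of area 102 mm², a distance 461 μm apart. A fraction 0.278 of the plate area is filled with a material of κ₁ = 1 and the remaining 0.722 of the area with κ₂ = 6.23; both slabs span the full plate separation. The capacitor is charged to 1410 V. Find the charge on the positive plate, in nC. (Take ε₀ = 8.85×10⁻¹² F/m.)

A = 102 mm² = 1.02×10⁻⁴ m².
Side-by-side slabs ⇒ two capacitors in parallel, each spanning the full gap.
C₁ = κ₁ε₀A₁/d = 1.00 × 8.85×10⁻¹² × 2.84×10⁻⁵ / 4.61×10⁻⁴ = 5.44×10⁻¹³ F.
C₂ = κ₂ε₀A₂/d = 6.23 × 8.85×10⁻¹² × 7.36×10⁻⁵ / 4.61×10⁻⁴ = 8.81×10⁻¹² F.
C = C₁ + C₂ = 9.35×10⁻¹² F.
Q = CV = 9.35×10⁻¹² × 1410 = 1.32×10⁻⁸ C.

Q ≈ 13.2 nC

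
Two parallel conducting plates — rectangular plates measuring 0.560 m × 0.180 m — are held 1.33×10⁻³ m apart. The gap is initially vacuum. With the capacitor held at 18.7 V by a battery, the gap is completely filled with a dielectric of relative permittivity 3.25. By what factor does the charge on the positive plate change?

3.25

Battery connected ⇒ V is held fixed.
C₂ = 3.25 C₁ and Q = CV, so Q₂/Q₁ = C₂/C₁ = 3.25.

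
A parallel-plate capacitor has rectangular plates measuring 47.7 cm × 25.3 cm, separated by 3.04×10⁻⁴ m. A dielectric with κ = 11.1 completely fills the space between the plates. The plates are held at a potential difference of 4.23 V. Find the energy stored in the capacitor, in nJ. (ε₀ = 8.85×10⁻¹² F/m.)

A = 47.7 × 25.3 cm² = 0.121 m².
C = κε₀A/d = 11.1 × 8.85×10⁻¹² × 0.121 / 3.04×10⁻⁴ = 3.90×10⁻⁸ F.
U = ½CV² = ½ × 3.90×10⁻⁸ × (4.23)² = 3.49×10⁻⁷ J.

349 nJ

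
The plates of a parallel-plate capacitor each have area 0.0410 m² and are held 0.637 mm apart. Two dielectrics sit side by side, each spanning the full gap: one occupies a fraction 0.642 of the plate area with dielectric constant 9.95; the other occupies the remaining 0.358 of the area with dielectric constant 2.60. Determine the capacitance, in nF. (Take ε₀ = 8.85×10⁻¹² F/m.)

Side-by-side slabs ⇒ two capacitors in parallel, each spanning the full gap.
C₁ = κ₁ε₀A₁/d = 9.95 × 8.85×10⁻¹² × 2.63×10⁻² / 6.37×10⁻⁴ = 3.64×10⁻⁹ F.
C₂ = κ₂ε₀A₂/d = 2.60 × 8.85×10⁻¹² × 1.47×10⁻² / 6.37×10⁻⁴ = 5.30×10⁻¹⁰ F.
C = C₁ + C₂ = 4.17×10⁻⁹ F.

C ≈ 4.17 nF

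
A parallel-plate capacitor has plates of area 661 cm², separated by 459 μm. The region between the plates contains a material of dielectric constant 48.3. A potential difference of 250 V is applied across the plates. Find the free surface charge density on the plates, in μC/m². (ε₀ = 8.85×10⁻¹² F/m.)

A = 661 cm² = 6.61×10⁻² m².
C = κε₀A/d = 48.3 × 8.85×10⁻¹² × 6.61×10⁻² / 4.59×10⁻⁴ = 6.16×10⁻⁸ F.
σ = Q/A = CV/A = 6.16×10⁻⁸ × 250 / 6.61×10⁻² = 2.33×10⁻⁴ C/m².

σ ≈ 233 μC/m²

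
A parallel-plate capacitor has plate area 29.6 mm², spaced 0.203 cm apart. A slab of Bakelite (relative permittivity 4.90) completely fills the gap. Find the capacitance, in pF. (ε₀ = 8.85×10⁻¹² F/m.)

0.632 pF

A = 29.6 mm² = 2.96×10⁻⁵ m².
C = κε₀A/d = 4.90 × 8.85×10⁻¹² × 2.96×10⁻⁵ / 2.03×10⁻³ = 6.32×10⁻¹³ F.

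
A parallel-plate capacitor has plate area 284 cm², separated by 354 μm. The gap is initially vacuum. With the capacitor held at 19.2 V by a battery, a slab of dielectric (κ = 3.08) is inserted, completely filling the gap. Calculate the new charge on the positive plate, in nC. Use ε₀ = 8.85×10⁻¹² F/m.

Q ≈ 42.0 nC

A = 284 cm² = 2.84×10⁻² m².
Initially C₁ = ε₀A/d = 8.85×10⁻¹² × 2.84×10⁻² / 3.54×10⁻⁴ = 7.10×10⁻¹⁰ F.
Q₁ = 1.36×10⁻⁸ C.
Battery connected ⇒ V is held fixed. C₂ = 3.08 C₁ and Q = CV, so Q₂/Q₁ = C₂/C₁ = 3.08.
Q₂ = 3.08 × 1.36×10⁻⁸ = 4.20×10⁻⁸ C.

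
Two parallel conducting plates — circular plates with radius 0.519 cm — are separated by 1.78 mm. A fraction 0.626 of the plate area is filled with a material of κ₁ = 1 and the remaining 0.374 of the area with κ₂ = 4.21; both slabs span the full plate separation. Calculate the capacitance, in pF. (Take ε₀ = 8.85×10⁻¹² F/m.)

0.926 pF

A = π(0.519 cm)² = 8.46×10⁻⁵ m².
Side-by-side slabs ⇒ two capacitors in parallel, each spanning the full gap.
C₁ = κ₁ε₀A₁/d = 1.00 × 8.85×10⁻¹² × 5.30×10⁻⁵ / 1.78×10⁻³ = 2.63×10⁻¹³ F.
C₂ = κ₂ε₀A₂/d = 4.21 × 8.85×10⁻¹² × 3.16×10⁻⁵ / 1.78×10⁻³ = 6.62×10⁻¹³ F.
C = C₁ + C₂ = 9.26×10⁻¹³ F.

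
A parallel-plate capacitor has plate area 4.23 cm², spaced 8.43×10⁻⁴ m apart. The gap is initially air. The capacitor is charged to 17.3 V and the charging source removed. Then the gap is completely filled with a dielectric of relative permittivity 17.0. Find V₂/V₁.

Isolated ⇒ Q is held fixed.
C₂ = 17.0 C₁ and V = Q/C, so V₂/V₁ = C₁/C₂ = 0.0588.

V₂/V₁ ≈ 0.0588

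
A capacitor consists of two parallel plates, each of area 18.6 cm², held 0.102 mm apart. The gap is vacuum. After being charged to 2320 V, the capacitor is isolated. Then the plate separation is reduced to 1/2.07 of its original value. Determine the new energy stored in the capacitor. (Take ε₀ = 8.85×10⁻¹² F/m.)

A = 18.6 cm² = 1.86×10⁻³ m².
Initially C₁ = ε₀A/d = 8.85×10⁻¹² × 1.86×10⁻³ / 1.02×10⁻⁴ = 1.61×10⁻¹⁰ F.
U₁ = 4.34×10⁻⁴ J.
Isolated ⇒ Q is held fixed. C₂ = 2.07 C₁ and U = Q²/(2C), so U₂/U₁ = C₁/C₂ = 0.483.
U₂ = 0.483 × 4.34×10⁻⁴ = 2.10×10⁻⁴ J.

210 μJ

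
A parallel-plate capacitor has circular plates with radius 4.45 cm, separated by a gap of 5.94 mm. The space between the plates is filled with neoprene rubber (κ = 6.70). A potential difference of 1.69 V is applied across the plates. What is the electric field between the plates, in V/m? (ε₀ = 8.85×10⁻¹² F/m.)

E ≈ 285 V/m

E = V/d = 1.69 / 5.94×10⁻³ = 2.85×10² V/m.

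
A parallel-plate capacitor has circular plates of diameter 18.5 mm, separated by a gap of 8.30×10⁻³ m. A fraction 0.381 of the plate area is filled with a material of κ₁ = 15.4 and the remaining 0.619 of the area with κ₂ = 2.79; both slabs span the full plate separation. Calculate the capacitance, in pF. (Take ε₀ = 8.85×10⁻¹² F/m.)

A = π(18.5/2 mm)² = 2.69×10⁻⁴ m².
Side-by-side slabs ⇒ two capacitors in parallel, each spanning the full gap.
C₁ = κ₁ε₀A₁/d = 15.4 × 8.85×10⁻¹² × 1.02×10⁻⁴ / 8.30×10⁻³ = 1.68×10⁻¹² F.
C₂ = κ₂ε₀A₂/d = 2.79 × 8.85×10⁻¹² × 1.66×10⁻⁴ / 8.30×10⁻³ = 4.95×10⁻¹³ F.
C = C₁ + C₂ = 2.18×10⁻¹² F.

2.18 pF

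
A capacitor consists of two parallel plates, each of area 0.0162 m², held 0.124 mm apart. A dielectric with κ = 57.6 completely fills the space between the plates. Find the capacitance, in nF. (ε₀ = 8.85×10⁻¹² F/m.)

C ≈ 66.6 nF

C = κε₀A/d = 57.6 × 8.85×10⁻¹² × 1.62×10⁻² / 1.24×10⁻⁴ = 6.66×10⁻⁸ F.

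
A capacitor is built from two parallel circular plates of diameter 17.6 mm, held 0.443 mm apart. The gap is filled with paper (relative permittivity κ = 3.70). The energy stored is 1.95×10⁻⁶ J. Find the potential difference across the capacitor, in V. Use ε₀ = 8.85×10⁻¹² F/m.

A = π(17.6/2 mm)² = 2.43×10⁻⁴ m².
C = κε₀A/d = 3.70 × 8.85×10⁻¹² × 2.43×10⁻⁴ / 4.43×10⁻⁴ = 1.80×10⁻¹¹ F.
V = √(2U/C) = √(2 × 1.95×10⁻⁶ / 1.80×10⁻¹¹) = 4.66×10² V.

V ≈ 466 V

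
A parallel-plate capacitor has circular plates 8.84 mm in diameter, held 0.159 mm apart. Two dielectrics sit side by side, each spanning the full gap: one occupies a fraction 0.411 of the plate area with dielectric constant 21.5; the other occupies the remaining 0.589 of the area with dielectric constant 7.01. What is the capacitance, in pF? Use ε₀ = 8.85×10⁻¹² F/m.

44.3 pF

A = π(8.84/2 mm)² = 6.14×10⁻⁵ m².
Side-by-side slabs ⇒ two capacitors in parallel, each spanning the full gap.
C₁ = κ₁ε₀A₁/d = 21.5 × 8.85×10⁻¹² × 2.52×10⁻⁵ / 1.59×10⁻⁴ = 3.02×10⁻¹¹ F.
C₂ = κ₂ε₀A₂/d = 7.01 × 8.85×10⁻¹² × 3.62×10⁻⁵ / 1.59×10⁻⁴ = 1.41×10⁻¹¹ F.
C = C₁ + C₂ = 4.43×10⁻¹¹ F.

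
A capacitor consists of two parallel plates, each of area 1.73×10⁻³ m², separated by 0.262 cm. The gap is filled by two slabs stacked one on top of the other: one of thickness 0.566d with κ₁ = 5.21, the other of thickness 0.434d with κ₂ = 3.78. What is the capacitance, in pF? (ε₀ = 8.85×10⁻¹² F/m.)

C ≈ 26.2 pF

Stacked slabs ⇒ two capacitors in series, each with the full plate area.
C₁ = κ₁ε₀A/d₁ = 5.21 × 8.85×10⁻¹² × 1.73×10⁻³ / 1.48×10⁻³ = 5.38×10⁻¹¹ F.
C₂ = κ₂ε₀A/d₂ = 3.78 × 8.85×10⁻¹² × 1.73×10⁻³ / 1.14×10⁻³ = 5.09×10⁻¹¹ F.
C = (1/C₁ + 1/C₂)⁻¹ = 2.62×10⁻¹¹ F.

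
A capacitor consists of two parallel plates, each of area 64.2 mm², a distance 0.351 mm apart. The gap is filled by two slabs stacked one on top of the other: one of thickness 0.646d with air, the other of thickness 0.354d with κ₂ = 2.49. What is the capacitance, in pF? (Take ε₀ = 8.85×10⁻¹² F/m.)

A = 64.2 mm² = 6.42×10⁻⁵ m².
Stacked slabs ⇒ two capacitors in series, each with the full plate area.
C₁ = κ₁ε₀A/d₁ = 1.00 × 8.85×10⁻¹² × 6.42×10⁻⁵ / 2.27×10⁻⁴ = 2.51×10⁻¹² F.
C₂ = κ₂ε₀A/d₂ = 2.49 × 8.85×10⁻¹² × 6.42×10⁻⁵ / 1.24×10⁻⁴ = 1.14×10⁻¹¹ F.
C = (1/C₁ + 1/C₂)⁻¹ = 2.05×10⁻¹² F.

2.05 pF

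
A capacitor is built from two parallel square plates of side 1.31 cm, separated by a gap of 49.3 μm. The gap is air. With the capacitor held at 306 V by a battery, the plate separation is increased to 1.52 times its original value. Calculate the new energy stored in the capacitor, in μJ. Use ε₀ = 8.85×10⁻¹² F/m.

0.949 μJ

A = (1.31 cm)² = 1.72×10⁻⁴ m².
Initially C₁ = ε₀A/d = 8.85×10⁻¹² × 1.72×10⁻⁴ / 4.93×10⁻⁵ = 3.08×10⁻¹¹ F.
U₁ = 1.44×10⁻⁶ J.
Battery connected ⇒ V is held fixed. C₂ = 0.658 C₁ and U = ½CV², so U₂/U₁ = C₂/C₁ = 0.658.
U₂ = 0.658 × 1.44×10⁻⁶ = 9.49×10⁻⁷ J.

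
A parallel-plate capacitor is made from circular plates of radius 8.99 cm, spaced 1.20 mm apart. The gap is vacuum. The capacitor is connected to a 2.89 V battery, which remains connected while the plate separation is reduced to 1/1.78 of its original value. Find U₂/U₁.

Battery connected ⇒ V is held fixed.
C₂ = 1.78 C₁ and U = ½CV², so U₂/U₁ = C₂/C₁ = 1.78.

U₂/U₁ ≈ 1.78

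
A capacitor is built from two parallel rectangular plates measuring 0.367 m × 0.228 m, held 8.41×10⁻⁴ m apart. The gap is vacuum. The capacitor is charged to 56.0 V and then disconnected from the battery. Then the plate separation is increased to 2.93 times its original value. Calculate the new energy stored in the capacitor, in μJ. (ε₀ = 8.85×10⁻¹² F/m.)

U ≈ 4.05 μJ

A = 0.367 × 0.228 m² = 8.37×10⁻² m².
Initially C₁ = ε₀A/d = 8.85×10⁻¹² × 8.37×10⁻² / 8.41×10⁻⁴ = 8.81×10⁻¹⁰ F.
U₁ = 1.38×10⁻⁶ J.
Isolated ⇒ Q is held fixed. C₂ = 0.341 C₁ and U = Q²/(2C), so U₂/U₁ = C₁/C₂ = 2.93.
U₂ = 2.93 × 1.38×10⁻⁶ = 4.05×10⁻⁶ J.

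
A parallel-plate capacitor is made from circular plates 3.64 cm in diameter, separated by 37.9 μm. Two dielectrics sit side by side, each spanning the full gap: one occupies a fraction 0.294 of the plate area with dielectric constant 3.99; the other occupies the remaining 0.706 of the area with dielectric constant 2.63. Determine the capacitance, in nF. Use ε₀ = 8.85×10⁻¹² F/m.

C ≈ 0.736 nF

A = π(3.64/2 cm)² = 1.04×10⁻³ m².
Side-by-side slabs ⇒ two capacitors in parallel, each spanning the full gap.
C₁ = κ₁ε₀A₁/d = 3.99 × 8.85×10⁻¹² × 3.06×10⁻⁴ / 3.79×10⁻⁵ = 2.85×10⁻¹⁰ F.
C₂ = κ₂ε₀A₂/d = 2.63 × 8.85×10⁻¹² × 7.35×10⁻⁴ / 3.79×10⁻⁵ = 4.51×10⁻¹⁰ F.
C = C₁ + C₂ = 7.36×10⁻¹⁰ F.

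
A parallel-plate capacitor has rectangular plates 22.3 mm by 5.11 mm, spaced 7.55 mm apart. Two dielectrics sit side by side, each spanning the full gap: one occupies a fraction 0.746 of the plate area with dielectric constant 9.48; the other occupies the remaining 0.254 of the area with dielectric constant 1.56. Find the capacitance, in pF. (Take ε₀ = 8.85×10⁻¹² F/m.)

C ≈ 0.998 pF

A = 22.3 × 5.11 mm² = 1.14×10⁻⁴ m².
Side-by-side slabs ⇒ two capacitors in parallel, each spanning the full gap.
C₁ = κ₁ε₀A₁/d = 9.48 × 8.85×10⁻¹² × 8.50×10⁻⁵ / 7.55×10⁻³ = 9.45×10⁻¹³ F.
C₂ = κ₂ε₀A₂/d = 1.56 × 8.85×10⁻¹² × 2.89×10⁻⁵ / 7.55×10⁻³ = 5.29×10⁻¹⁴ F.
C = C₁ + C₂ = 9.98×10⁻¹³ F.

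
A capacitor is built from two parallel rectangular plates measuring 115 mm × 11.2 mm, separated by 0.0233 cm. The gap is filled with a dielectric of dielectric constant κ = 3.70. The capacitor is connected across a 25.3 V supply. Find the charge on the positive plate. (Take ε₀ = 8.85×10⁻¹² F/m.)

Q ≈ 4.58 nC

A = 115 × 11.2 mm² = 1.29×10⁻³ m².
C = κε₀A/d = 3.70 × 8.85×10⁻¹² × 1.29×10⁻³ / 2.33×10⁻⁴ = 1.81×10⁻¹⁰ F.
Q = CV = 1.81×10⁻¹⁰ × 25.3 = 4.58×10⁻⁹ C.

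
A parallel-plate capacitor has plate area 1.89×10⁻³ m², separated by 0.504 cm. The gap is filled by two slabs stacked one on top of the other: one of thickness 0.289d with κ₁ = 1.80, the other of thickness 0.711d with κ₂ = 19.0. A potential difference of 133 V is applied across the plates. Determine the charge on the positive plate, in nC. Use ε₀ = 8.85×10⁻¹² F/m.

Stacked slabs ⇒ two capacitors in series, each with the full plate area.
C₁ = κ₁ε₀A/d₁ = 1.80 × 8.85×10⁻¹² × 1.89×10⁻³ / 1.46×10⁻³ = 2.07×10⁻¹¹ F.
C₂ = κ₂ε₀A/d₂ = 19.0 × 8.85×10⁻¹² × 1.89×10⁻³ / 3.58×10⁻³ = 8.87×10⁻¹¹ F.
C = (1/C₁ + 1/C₂)⁻¹ = 1.68×10⁻¹¹ F.
Q = CV = 1.68×10⁻¹¹ × 133 = 2.23×10⁻⁹ C.

Q ≈ 2.23 nC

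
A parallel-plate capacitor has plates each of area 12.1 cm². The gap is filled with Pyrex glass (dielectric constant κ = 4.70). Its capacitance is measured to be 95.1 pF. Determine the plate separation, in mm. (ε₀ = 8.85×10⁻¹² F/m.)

d ≈ 0.529 mm

A = 12.1 cm² = 1.21×10⁻³ m².
d = κε₀A/C = 4.70 × 8.85×10⁻¹² × 1.21×10⁻³ / 9.51×10⁻¹¹ = 5.29×10⁻⁴ m.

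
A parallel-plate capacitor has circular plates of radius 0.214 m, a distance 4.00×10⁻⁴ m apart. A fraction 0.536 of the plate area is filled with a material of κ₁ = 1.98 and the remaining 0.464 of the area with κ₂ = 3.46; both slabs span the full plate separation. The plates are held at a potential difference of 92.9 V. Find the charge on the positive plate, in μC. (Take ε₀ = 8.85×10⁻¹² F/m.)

A = π(0.214 m)² = 0.144 m².
Side-by-side slabs ⇒ two capacitors in parallel, each spanning the full gap.
C₁ = κ₁ε₀A₁/d = 1.98 × 8.85×10⁻¹² × 7.71×10⁻² / 4.00×10⁻⁴ = 3.38×10⁻⁹ F.
C₂ = κ₂ε₀A₂/d = 3.46 × 8.85×10⁻¹² × 6.68×10⁻² / 4.00×10⁻⁴ = 5.11×10⁻⁹ F.
C = C₁ + C₂ = 8.49×10⁻⁹ F.
Q = CV = 8.49×10⁻⁹ × 92.9 = 7.89×10⁻⁷ C.

Q ≈ 0.789 μC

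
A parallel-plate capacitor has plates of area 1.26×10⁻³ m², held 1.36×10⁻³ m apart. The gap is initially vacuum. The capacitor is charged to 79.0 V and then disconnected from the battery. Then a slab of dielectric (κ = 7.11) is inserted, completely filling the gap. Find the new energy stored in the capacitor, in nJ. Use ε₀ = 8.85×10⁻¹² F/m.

3.60 nJ

Initially C₁ = ε₀A/d = 8.85×10⁻¹² × 1.26×10⁻³ / 1.36×10⁻³ = 8.20×10⁻¹² F.
U₁ = 2.56×10⁻⁸ J.
Isolated ⇒ Q is held fixed. C₂ = 7.11 C₁ and U = Q²/(2C), so U₂/U₁ = C₁/C₂ = 0.141.
U₂ = 0.141 × 2.56×10⁻⁸ = 3.60×10⁻⁹ J.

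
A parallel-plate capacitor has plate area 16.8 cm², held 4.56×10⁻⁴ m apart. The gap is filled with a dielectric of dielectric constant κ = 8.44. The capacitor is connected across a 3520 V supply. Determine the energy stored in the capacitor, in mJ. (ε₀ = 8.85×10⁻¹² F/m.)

A = 16.8 cm² = 1.68×10⁻³ m².
C = κε₀A/d = 8.44 × 8.85×10⁻¹² × 1.68×10⁻³ / 4.56×10⁻⁴ = 2.75×10⁻¹⁰ F.
U = ½CV² = ½ × 2.75×10⁻¹⁰ × (3520)² = 1.70×10⁻³ J.

1.70 mJ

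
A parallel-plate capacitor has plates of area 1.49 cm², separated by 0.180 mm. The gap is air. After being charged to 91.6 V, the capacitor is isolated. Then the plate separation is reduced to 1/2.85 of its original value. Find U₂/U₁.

Isolated ⇒ Q is held fixed.
C₂ = 2.85 C₁ and U = Q²/(2C), so U₂/U₁ = C₁/C₂ = 0.351.

U₂/U₁ ≈ 0.351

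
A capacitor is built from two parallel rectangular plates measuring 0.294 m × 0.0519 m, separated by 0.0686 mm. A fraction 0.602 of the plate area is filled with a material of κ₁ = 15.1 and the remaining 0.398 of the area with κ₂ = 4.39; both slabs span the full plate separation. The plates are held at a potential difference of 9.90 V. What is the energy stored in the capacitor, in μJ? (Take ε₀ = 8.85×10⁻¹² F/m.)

A = 0.294 × 0.0519 m² = 1.53×10⁻² m².
Side-by-side slabs ⇒ two capacitors in parallel, each spanning the full gap.
C₁ = κ₁ε₀A₁/d = 15.1 × 8.85×10⁻¹² × 9.19×10⁻³ / 6.86×10⁻⁵ = 1.79×10⁻⁸ F.
C₂ = κ₂ε₀A₂/d = 4.39 × 8.85×10⁻¹² × 6.07×10⁻³ / 6.86×10⁻⁵ = 3.44×10⁻⁹ F.
C = C₁ + C₂ = 2.13×10⁻⁸ F.
U = ½CV² = ½ × 2.13×10⁻⁸ × (9.90)² = 1.05×10⁻⁶ J.

U ≈ 1.05 μJ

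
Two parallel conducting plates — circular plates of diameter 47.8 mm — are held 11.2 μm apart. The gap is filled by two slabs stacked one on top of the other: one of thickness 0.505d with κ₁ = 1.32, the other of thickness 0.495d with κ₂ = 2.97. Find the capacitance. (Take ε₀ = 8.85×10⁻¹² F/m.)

A = π(47.8/2 mm)² = 1.79×10⁻³ m².
Stacked slabs ⇒ two capacitors in series, each with the full plate area.
C₁ = κ₁ε₀A/d₁ = 1.32 × 8.85×10⁻¹² × 1.79×10⁻³ / 5.66×10⁻⁶ = 3.71×10⁻⁹ F.
C₂ = κ₂ε₀A/d₂ = 2.97 × 8.85×10⁻¹² × 1.79×10⁻³ / 5.54×10⁻⁶ = 8.51×10⁻⁹ F.
C = (1/C₁ + 1/C₂)⁻¹ = 2.58×10⁻⁹ F.

C ≈ 2.58 nF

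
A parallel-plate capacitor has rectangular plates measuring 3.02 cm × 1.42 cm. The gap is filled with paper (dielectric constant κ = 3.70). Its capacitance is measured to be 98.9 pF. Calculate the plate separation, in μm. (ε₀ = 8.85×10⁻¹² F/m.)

A = 3.02 × 1.42 cm² = 4.29×10⁻⁴ m².
d = κε₀A/C = 3.70 × 8.85×10⁻¹² × 4.29×10⁻⁴ / 9.89×10⁻¹¹ = 1.42×10⁻⁴ m.

d ≈ 142 μm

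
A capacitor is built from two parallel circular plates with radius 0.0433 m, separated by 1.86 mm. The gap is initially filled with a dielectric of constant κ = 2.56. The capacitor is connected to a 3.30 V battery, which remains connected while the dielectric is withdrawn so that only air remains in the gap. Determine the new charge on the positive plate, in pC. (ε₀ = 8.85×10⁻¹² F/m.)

A = π(0.0433 m)² = 5.89×10⁻³ m².
Initially C₁ = κε₀A/d = 2.56 × 8.85×10⁻¹² × 5.89×10⁻³ / 1.86×10⁻³ = 7.17×10⁻¹¹ F.
Q₁ = 2.37×10⁻¹⁰ C.
Battery connected ⇒ V is held fixed. C₂ = 0.391 C₁ and Q = CV, so Q₂/Q₁ = C₂/C₁ = 0.391.
Q₂ = 0.391 × 2.37×10⁻¹⁰ = 9.25×10⁻¹¹ C.

92.5 pC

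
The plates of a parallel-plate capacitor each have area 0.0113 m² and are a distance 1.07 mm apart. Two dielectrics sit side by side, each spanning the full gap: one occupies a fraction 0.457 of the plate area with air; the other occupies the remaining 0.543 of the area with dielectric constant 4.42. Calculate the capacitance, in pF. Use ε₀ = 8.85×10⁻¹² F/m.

Side-by-side slabs ⇒ two capacitors in parallel, each spanning the full gap.
C₁ = κ₁ε₀A₁/d = 1.00 × 8.85×10⁻¹² × 5.16×10⁻³ / 1.07×10⁻³ = 4.27×10⁻¹¹ F.
C₂ = κ₂ε₀A₂/d = 4.42 × 8.85×10⁻¹² × 6.14×10⁻³ / 1.07×10⁻³ = 2.24×10⁻¹⁰ F.
C = C₁ + C₂ = 2.67×10⁻¹⁰ F.

C ≈ 267 pF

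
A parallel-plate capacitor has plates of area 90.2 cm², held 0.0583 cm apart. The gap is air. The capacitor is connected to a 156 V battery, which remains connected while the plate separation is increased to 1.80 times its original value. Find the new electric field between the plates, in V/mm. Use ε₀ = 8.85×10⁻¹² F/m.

A = 90.2 cm² = 9.02×10⁻³ m².
Initially C₁ = ε₀A/d = 8.85×10⁻¹² × 9.02×10⁻³ / 5.83×10⁻⁴ = 1.37×10⁻¹⁰ F.
E₁ = 2.68×10⁵ V/m.
Battery connected ⇒ V is held fixed. E = V/d, so E₂/E₁ = d₁/d₂ = 0.556.
E₂ = 0.556 × 2.68×10⁵ = 1.49×10⁵ V/m.

E ≈ 149 V/mm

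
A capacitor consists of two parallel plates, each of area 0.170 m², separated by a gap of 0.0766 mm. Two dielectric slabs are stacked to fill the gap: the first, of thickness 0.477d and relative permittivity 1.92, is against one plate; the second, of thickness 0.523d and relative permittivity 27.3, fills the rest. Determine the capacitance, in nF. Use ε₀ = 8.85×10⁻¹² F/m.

Stacked slabs ⇒ two capacitors in series, each with the full plate area.
C₁ = κ₁ε₀A/d₁ = 1.92 × 8.85×10⁻¹² × 0.170 / 3.65×10⁻⁵ = 7.91×10⁻⁸ F.
C₂ = κ₂ε₀A/d₂ = 27.3 × 8.85×10⁻¹² × 0.170 / 4.01×10⁻⁵ = 1.03×10⁻⁶ F.
C = (1/C₁ + 1/C₂)⁻¹ = 7.34×10⁻⁸ F.

73.4 nF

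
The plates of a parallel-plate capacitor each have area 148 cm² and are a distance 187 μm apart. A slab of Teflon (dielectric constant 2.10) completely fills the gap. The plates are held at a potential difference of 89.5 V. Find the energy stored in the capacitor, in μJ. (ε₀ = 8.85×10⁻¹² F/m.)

U ≈ 5.89 μJ

A = 148 cm² = 1.48×10⁻² m².
C = κε₀A/d = 2.10 × 8.85×10⁻¹² × 1.48×10⁻² / 1.87×10⁻⁴ = 1.47×10⁻⁹ F.
U = ½CV² = ½ × 1.47×10⁻⁹ × (89.5)² = 5.89×10⁻⁶ J.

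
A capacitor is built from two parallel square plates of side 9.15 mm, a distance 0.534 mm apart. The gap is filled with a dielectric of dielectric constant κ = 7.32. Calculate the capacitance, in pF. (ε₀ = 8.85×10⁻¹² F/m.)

C ≈ 10.2 pF

A = (9.15 mm)² = 8.37×10⁻⁵ m².
C = κε₀A/d = 7.32 × 8.85×10⁻¹² × 8.37×10⁻⁵ / 5.34×10⁻⁴ = 1.02×10⁻¹¹ F.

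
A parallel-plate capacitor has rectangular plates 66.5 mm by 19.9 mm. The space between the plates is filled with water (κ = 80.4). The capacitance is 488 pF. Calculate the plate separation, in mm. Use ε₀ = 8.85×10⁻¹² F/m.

A = 66.5 × 19.9 mm² = 1.32×10⁻³ m².
d = κε₀A/C = 80.4 × 8.85×10⁻¹² × 1.32×10⁻³ / 4.88×10⁻¹⁰ = 1.93×10⁻³ m.

d ≈ 1.93 mm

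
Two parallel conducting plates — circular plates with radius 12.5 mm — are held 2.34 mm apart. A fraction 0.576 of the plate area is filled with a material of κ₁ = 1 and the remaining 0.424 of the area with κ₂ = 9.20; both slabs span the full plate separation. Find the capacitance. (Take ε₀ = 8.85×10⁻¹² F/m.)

A = π(12.5 mm)² = 4.91×10⁻⁴ m².
Side-by-side slabs ⇒ two capacitors in parallel, each spanning the full gap.
C₁ = κ₁ε₀A₁/d = 1.00 × 8.85×10⁻¹² × 2.83×10⁻⁴ / 2.34×10⁻³ = 1.07×10⁻¹² F.
C₂ = κ₂ε₀A₂/d = 9.20 × 8.85×10⁻¹² × 2.08×10⁻⁴ / 2.34×10⁻³ = 7.24×10⁻¹² F.
C = C₁ + C₂ = 8.31×10⁻¹² F.

C ≈ 8.31 pF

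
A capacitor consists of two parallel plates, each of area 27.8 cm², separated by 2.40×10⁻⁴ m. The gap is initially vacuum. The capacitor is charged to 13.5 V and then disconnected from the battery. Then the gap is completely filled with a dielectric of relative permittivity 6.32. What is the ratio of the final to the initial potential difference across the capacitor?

Isolated ⇒ Q is held fixed.
C₂ = 6.32 C₁ and V = Q/C, so V₂/V₁ = C₁/C₂ = 0.158.

0.158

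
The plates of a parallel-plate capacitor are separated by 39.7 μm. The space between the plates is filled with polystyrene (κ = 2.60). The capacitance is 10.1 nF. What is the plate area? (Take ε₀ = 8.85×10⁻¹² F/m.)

174 cm²

A = Cd/(κε₀) = 1.01×10⁻⁸ × 3.97×10⁻⁵ / (2.60 × 8.85×10⁻¹²) = 1.74×10⁻² m².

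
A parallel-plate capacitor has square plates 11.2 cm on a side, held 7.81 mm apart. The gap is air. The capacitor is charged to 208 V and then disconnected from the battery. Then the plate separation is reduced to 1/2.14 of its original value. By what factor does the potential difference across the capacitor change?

Isolated ⇒ Q is held fixed.
C₂ = 2.14 C₁ and V = Q/C, so V₂/V₁ = C₁/C₂ = 0.467.

V₂/V₁ ≈ 0.467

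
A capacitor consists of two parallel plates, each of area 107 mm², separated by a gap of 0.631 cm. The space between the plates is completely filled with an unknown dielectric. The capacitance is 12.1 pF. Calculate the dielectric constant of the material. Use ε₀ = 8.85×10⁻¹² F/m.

A = 107 mm² = 1.07×10⁻⁴ m².
κ = Cd/(ε₀A) = 1.21×10⁻¹¹ × 6.31×10⁻³ / (8.85×10⁻¹² × 1.07×10⁻⁴) = 80.6.

80.6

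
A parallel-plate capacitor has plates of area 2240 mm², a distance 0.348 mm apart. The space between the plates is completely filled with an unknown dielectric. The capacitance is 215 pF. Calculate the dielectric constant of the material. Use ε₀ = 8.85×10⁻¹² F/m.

A = 2240 mm² = 2.24×10⁻³ m².
κ = Cd/(ε₀A) = 2.15×10⁻¹⁰ × 3.48×10⁻⁴ / (8.85×10⁻¹² × 2.24×10⁻³) = 3.77.

3.77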